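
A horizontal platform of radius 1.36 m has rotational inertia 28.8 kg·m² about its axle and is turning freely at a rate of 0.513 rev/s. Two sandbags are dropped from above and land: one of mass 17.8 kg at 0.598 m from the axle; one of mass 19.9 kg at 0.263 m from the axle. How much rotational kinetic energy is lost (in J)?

No external torque acts about the axle; L_before = L_after.
Added inertia Σmr² = (17.8)(0.598)² + (19.9)(0.263)² = 7.742 kg·m²; I_f = 28.80 + 7.742 = 36.54 kg·m².
ω_f = I_p ω_i / I_f = (28.80)(0.513) / 36.54 = 0.4043 rev/s.
KE_i = ½(28.80)(3.223 rad/s)² = 149.6 J; KE_f = ½(36.54)(2.540)² = 117.9 J.

energy lost ≈ 31.7 J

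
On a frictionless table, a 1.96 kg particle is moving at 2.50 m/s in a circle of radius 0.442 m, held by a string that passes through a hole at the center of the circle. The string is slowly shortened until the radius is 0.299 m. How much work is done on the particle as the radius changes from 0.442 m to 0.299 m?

The only horizontal force on the mass is along the cord (radial), so it exerts no torque about the hole and angular momentum m v r is conserved.
v₂ = v₁ r₁ / r₂ = (2.50)(0.442) / (0.299) = 3.696 m/s.
W = ΔKE = ½m(v₂² − v₁²) = 7.260 J.

W ≈ 7.26 J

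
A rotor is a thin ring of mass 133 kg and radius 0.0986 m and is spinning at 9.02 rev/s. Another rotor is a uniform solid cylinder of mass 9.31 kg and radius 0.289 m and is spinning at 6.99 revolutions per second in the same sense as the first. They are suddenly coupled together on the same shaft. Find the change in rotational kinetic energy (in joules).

No external torque acts about the common axis, so total angular momentum is conserved.
Moments of inertia: I_A = (133)(0.0986)² = 1.293 kg·m²; I_B = ½(9.31)(0.289)² = 0.3888 kg·m².
Taking A's sense as positive: L = (1.293)(9.02) + (0.3888)(6.99) = 14.38 kg·m²·rev/s.
Combined I = 1.293 + 0.3888 = 1.682 kg·m².
ω_f = L / I = 14.38 / 1.682 = 8.551 rev/s.
KE_i = ½ΣIω² = 2452 J; KE_f = ½(1.682)(53.73)² = 2427 J.

ΔKE ≈ -24.3 J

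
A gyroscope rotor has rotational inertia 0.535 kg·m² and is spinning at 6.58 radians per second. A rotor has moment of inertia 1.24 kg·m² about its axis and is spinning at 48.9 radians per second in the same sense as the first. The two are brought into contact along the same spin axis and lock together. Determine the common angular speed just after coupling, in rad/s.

|ω_f| ≈ 36.1 rad/s

No external torque acts about the common axis, so total angular momentum is conserved.
Taking A's sense as positive: L = (0.5350)(6.58) + (1.240)(48.9) = 64.16 kg·m²·rad/s.
Combined I = 0.5350 + 1.240 = 1.775 kg·m².
ω_f = L / I = 64.16 / 1.775 = 36.14 rad/s.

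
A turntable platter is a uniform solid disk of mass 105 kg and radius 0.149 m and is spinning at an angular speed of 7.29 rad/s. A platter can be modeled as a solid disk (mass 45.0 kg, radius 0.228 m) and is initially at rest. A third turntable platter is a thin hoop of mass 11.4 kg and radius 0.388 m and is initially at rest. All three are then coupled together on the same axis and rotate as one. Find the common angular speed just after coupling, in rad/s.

No external torque acts about the common axis, so total angular momentum is conserved.
Moments of inertia: I_A = ½(105)(0.149)² = 1.166 kg·m²; I_B = ½(45.0)(0.228)² = 1.170 kg·m²; I_C = (11.4)(0.388)² = 1.716 kg·m².
Taking A's sense as positive: L = (1.166)(7.29) = 8.497 kg·m²·rad/s.
Combined I = 1.166 + 1.170 + 1.716 = 4.051 kg·m².
ω_f = L / I = 8.497 / 4.051 = 2.097 rad/s.

|ω_f| ≈ 2.10 rad/s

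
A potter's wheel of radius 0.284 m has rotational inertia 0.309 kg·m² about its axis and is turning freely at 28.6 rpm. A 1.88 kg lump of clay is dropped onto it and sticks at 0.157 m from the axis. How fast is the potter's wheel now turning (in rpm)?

ω_f ≈ 24.9 rpm

The added mass arrives with no angular momentum about the axis, and any external torque about the axis is negligible, so the system's angular momentum is conserved.
Added inertia Σmr² = (1.88)(0.157)² = 0.04634 kg·m²; I_f = 0.3090 + 0.04634 = 0.3553 kg·m².
ω_f = I_p ω_i / I_f = (0.3090)(28.6) / 0.3553 = 24.87 rpm.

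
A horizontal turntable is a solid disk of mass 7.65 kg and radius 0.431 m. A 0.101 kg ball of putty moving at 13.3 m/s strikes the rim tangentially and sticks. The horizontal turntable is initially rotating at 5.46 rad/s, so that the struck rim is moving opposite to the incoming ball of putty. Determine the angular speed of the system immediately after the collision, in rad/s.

|ω_f| ≈ 4.53 rad/s

The axle reaction passes through the axle and exerts no torque about it; angular momentum about the axle is conserved through the impact.
I_p = ½(7.65)(0.431)² = 0.7105 kg·m². Taking the sense of the ball of putty's angular momentum as positive, L_{ball} = m v R = (0.101)(13.3)(0.431) = 0.5790 kg·m²/s.
L_i = −I_p ω_p + m v R = −(0.7105)(5.46) + 0.5790 = -3.301 kg·m²/s.
After sticking, I_f = I_p + m R² = 0.7105 + (0.101)(0.431)² = 0.7293 kg·m².
ω_f = L_i / I_f = -3.301 / 0.7293 = -4.526 rad/s.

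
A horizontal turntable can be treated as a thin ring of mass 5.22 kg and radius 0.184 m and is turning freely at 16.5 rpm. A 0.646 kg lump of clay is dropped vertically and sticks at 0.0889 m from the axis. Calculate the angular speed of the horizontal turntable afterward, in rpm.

The added mass arrives with no angular momentum about the axis, and any external torque about the axis is negligible, so the system's angular momentum is conserved.
I_p = (5.22)(0.184)² = 0.1767 kg·m².
Added inertia Σmr² = (0.646)(0.0889)² = 0.005105 kg·m²; I_f = 0.1767 + 0.005105 = 0.1818 kg·m².
ω_f = I_p ω_i / I_f = (0.1767)(16.5) / 0.1818 = 16.04 rpm.

ω_f ≈ 16.0 rpm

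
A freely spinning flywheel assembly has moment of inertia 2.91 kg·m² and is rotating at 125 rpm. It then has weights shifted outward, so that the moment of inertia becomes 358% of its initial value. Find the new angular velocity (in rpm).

With no external torque about the axis, L is conserved: I₁ω₁ = I₂ω₂.
I₂ = 3.58 × 2.91 = 10.42 kg·m².
ω₂ = I₁ω₁ / I₂ = (2.910)(125 rpm) / (10.42) = 34.92 rpm.

ω₂ ≈ 34.9 rpm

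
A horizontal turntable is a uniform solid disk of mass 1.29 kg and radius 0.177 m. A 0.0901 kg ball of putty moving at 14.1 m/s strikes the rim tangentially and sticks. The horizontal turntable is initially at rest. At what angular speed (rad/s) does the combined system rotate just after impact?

About the axle the impulsive forces during the collision are internal, so angular momentum about that axis is conserved.
I_p = ½(1.29)(0.177)² = 0.02021 kg·m². Taking the sense of the ball of putty's angular momentum as positive, L_{ball} = m v R = (0.0901)(14.1)(0.177) = 0.2249 kg·m²/s.
L_i = 0 + 0.2249 = 0.2249 kg·m²/s.
After sticking, I_f = I_p + m R² = 0.02021 + (0.0901)(0.177)² = 0.02303 kg·m².
ω_f = L_i / I_f = 0.2249 / 0.02303 = 9.764 rad/s.

|ω_f| ≈ 9.76 rad/s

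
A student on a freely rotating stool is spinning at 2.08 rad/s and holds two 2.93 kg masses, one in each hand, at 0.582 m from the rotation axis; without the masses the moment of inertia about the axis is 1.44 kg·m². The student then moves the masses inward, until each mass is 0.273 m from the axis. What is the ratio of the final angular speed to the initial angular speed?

Angular momentum about the spin axis is conserved since the torque about it is zero.
I₁ = 1.44 + 2(2.93)(0.582)² = 3.425 kg·m²; I₂ = 1.44 + 2(2.93)(0.273)² = 1.877 kg·m².
ω₂/ω₁ = I₁/I₂ = 3.425 / 1.877 = 1.825.

ω₂/ω₁ ≈ 1.82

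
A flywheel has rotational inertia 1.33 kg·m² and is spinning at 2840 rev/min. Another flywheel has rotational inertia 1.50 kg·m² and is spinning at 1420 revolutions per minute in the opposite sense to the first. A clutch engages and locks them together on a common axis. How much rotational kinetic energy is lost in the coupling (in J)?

The coupling torques are internal; angular momentum about the shared axis is conserved.
Taking A's sense as positive: L = (1.330)(2840) − (1.500)(1420) = 1647 kg·m²·rpm.
Combined I = 1.330 + 1.500 = 2.830 kg·m².
ω_f = L / I = 1647 / 2.830 = 582.0 rpm.
KE_i = ½ΣIω² = 75400 J; KE_f = ½(2.830)(60.95)² = 5257 J.

ΔKE lost ≈ 70100 J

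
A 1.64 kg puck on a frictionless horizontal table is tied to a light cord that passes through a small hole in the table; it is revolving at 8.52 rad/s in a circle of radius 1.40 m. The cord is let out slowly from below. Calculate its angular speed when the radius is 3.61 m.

ω₂ ≈ 1.28 rad/s

No torque about the axis ⇒ m r₁² ω₁ = m r₂² ω₂.
ω₂ = ω₁ (r₁/r₂)² = (8.52)(1.40/3.61)² = 1.281 rad/s.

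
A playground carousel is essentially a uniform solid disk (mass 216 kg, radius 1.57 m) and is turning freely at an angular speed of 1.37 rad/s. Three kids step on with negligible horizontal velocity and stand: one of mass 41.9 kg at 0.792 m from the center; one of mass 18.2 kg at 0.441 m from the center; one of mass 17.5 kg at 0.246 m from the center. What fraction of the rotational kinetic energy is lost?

No external torque acts about the center; L_before = L_after.
I_p = ½(216)(1.57)² = 266.2 kg·m².
Added inertia Σmr² = (41.9)(0.792)² + (18.2)(0.441)² + (17.5)(0.246)² = 30.88 kg·m²; I_f = 266.2 + 30.88 = 297.1 kg·m².
ω_f = I_p ω_i / I_f = (266.2)(1.37) / 297.1 = 1.228 rad/s.
KE_i = ½(266.2)(1.370 rad/s)² = 249.8 J; KE_f = ½(297.1)(1.228)² = 223.9 J.
Fraction lost = 0.1039.

fraction ≈ 0.104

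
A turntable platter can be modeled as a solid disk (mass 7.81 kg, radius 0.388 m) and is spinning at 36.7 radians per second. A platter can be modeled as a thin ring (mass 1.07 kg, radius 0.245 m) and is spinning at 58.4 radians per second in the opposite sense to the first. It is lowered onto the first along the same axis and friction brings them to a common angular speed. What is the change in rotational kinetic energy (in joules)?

The coupling torques are internal; angular momentum about the shared axis is conserved.
Moments of inertia: I_A = ½(7.81)(0.388)² = 0.5879 kg·m²; I_B = (1.07)(0.245)² = 0.06423 kg·m².
Taking A's sense as positive: L = (0.5879)(36.7) − (0.06423)(58.4) = 17.82 kg·m²·rad/s.
Combined I = 0.5879 + 0.06423 = 0.6521 kg·m².
ω_f = L / I = 17.82 / 0.6521 = 27.33 rad/s.
KE_i = ½ΣIω² = 505.4 J; KE_f = ½(0.6521)(27.33)² = 243.6 J.

ΔKE ≈ -262 J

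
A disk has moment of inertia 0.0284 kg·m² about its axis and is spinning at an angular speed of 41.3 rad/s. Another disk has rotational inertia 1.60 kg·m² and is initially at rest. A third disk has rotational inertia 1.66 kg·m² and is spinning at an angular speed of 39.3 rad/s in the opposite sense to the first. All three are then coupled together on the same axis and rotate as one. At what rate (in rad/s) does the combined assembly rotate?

|ω_f| ≈ 19.5 rad/s

No external torque acts about the common axis, so total angular momentum is conserved.
Taking A's sense as positive: L = (0.02840)(41.3) − (1.660)(39.3) = -64.07 kg·m²·rad/s.
Combined I = 0.02840 + 1.600 + 1.660 = 3.288 kg·m².
ω_f = L / I = -64.07 / 3.288 = -19.48 rad/s.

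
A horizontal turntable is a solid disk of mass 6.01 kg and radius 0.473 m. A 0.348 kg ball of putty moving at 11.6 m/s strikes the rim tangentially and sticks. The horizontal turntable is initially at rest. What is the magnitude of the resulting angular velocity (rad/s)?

|ω_f| ≈ 2.55 rad/s

The axle reaction passes through the axle and exerts no torque about it; angular momentum about the axle is conserved through the impact.
I_p = ½(6.01)(0.473)² = 0.6723 kg·m². Taking the sense of the ball of putty's angular momentum as positive, L_{ball} = m v R = (0.348)(11.6)(0.473) = 1.909 kg·m²/s.
L_i = 0 + 1.909 = 1.909 kg·m²/s.
After sticking, I_f = I_p + m R² = 0.6723 + (0.348)(0.473)² = 0.7502 kg·m².
ω_f = L_i / I_f = 1.909 / 0.7502 = 2.545 rad/s.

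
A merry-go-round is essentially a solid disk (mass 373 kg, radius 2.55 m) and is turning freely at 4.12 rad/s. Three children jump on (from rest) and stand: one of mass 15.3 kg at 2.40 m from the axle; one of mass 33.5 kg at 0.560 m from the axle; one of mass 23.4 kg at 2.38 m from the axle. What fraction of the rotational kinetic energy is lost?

fraction ≈ 0.160

No external torque acts about the axle; L_before = L_after.
I_p = ½(373)(2.55)² = 1213 kg·m².
Added inertia Σmr² = (15.3)(2.40)² + (33.5)(0.560)² + (23.4)(2.38)² = 231.2 kg·m²; I_f = 1213 + 231.2 = 1444 kg·m².
ω_f = I_p ω_i / I_f = (1213)(4.12) / 1444 = 3.460 rad/s.
KE_i = ½(1213)(4.120 rad/s)² = 10290 J; KE_f = ½(1444)(3.460)² = 8645 J.
Fraction lost = 0.1601.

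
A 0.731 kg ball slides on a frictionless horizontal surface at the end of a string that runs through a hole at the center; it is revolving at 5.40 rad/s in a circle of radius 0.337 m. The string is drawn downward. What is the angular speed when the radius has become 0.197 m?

No torque about the axis ⇒ m r₁² ω₁ = m r₂² ω₂.
ω₂ = ω₁ (r₁/r₂)² = (5.40)(0.337/0.197)² = 15.80 rad/s.

ω₂ ≈ 15.8 rad/s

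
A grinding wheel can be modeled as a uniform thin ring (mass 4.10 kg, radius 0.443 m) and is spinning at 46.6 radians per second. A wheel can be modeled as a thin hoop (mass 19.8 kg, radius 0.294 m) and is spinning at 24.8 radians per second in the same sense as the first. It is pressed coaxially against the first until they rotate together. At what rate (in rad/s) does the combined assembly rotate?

|ω_f| ≈ 31.8 rad/s

The coupling torques are internal; angular momentum about the shared axis is conserved.
Moments of inertia: I_A = (4.10)(0.443)² = 0.8046 kg·m²; I_B = (19.8)(0.294)² = 1.711 kg·m².
Taking A's sense as positive: L = (0.8046)(46.6) + (1.711)(24.8) = 79.94 kg·m²·rad/s.
Combined I = 0.8046 + 1.711 = 2.516 kg·m².
ω_f = L / I = 79.94 / 2.516 = 31.77 rad/s.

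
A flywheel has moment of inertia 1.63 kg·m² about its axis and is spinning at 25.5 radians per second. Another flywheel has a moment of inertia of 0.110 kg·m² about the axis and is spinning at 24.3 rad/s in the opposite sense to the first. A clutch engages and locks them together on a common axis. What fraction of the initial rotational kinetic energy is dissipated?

No external torque acts about the common axis, so total angular momentum is conserved.
Taking A's sense as positive: L = (1.630)(25.5) − (0.1100)(24.3) = 38.89 kg·m²·rad/s.
Combined I = 1.630 + 0.1100 = 1.740 kg·m².
ω_f = L / I = 38.89 / 1.740 = 22.35 rad/s.
KE_i = ½ΣIω² = 562.4 J; KE_f = ½(1.740)(22.35)² = 434.7 J.
Fraction dissipated = (KE_i − KE_f)/KE_i = 0.2272.

fraction ≈ 0.227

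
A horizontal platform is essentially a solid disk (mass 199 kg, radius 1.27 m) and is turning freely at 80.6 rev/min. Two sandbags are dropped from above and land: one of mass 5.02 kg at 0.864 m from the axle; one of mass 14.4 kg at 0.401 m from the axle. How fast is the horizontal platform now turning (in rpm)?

No external torque acts about the axle; L_before = L_after.
I_p = ½(199)(1.27)² = 160.5 kg·m².
Added inertia Σmr² = (5.02)(0.864)² + (14.4)(0.401)² = 6.063 kg·m²; I_f = 160.5 + 6.063 = 166.5 kg·m².
ω_f = I_p ω_i / I_f = (160.5)(80.6) / 166.5 = 77.67 rpm.

ω_f ≈ 77.7 rpm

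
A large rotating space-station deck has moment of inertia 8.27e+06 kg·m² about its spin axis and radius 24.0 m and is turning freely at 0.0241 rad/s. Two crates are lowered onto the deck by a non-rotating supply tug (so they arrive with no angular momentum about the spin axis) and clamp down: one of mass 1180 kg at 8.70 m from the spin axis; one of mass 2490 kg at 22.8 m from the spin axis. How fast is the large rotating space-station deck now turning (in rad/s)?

The added mass arrives with no angular momentum about the spin axis, and any external torque about the spin axis is negligible, so the system's angular momentum is conserved.
Added inertia Σmr² = (1180)(8.70)² + (2490)(22.8)² = 1.384e+06 kg·m²; I_f = 8.270e+06 + 1.384e+06 = 9.654e+06 kg·m².
ω_f = I_p ω_i / I_f = (8.270e+06)(0.0241) / 9.654e+06 = 0.02065 rad/s.

ω_f ≈ 0.0206 rad/s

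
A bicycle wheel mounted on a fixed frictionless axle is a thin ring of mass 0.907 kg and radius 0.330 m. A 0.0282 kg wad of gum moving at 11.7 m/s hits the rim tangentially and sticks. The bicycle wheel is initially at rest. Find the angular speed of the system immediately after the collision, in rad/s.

The axle reaction passes through the axle and exerts no torque about it; angular momentum about the axle is conserved through the impact.
I_p = (0.907)(0.330)² = 0.09877 kg·m². Taking the sense of the wad of gum's angular momentum as positive, L_{wad} = m v R = (0.0282)(11.7)(0.330) = 0.1089 kg·m²/s.
L_i = 0 + 0.1089 = 0.1089 kg·m²/s.
After sticking, I_f = I_p + m R² = 0.09877 + (0.0282)(0.330)² = 0.1018 kg·m².
ω_f = L_i / I_f = 0.1089 / 0.1018 = 1.069 rad/s.

|ω_f| ≈ 1.07 rad/s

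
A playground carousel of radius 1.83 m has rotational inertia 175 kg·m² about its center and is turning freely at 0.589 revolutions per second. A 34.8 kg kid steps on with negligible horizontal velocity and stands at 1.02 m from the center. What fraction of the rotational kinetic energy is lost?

fraction ≈ 0.171

No external torque acts about the center; L_before = L_after.
Added inertia Σmr² = (34.8)(1.02)² = 36.21 kg·m²; I_f = 175.0 + 36.21 = 211.2 kg·m².
ω_f = I_p ω_i / I_f = (175.0)(0.589) / 211.2 = 0.4880 rev/s.
KE_i = ½(175.0)(3.701 rad/s)² = 1198 J; KE_f = ½(211.2)(3.066)² = 993.0 J.
Fraction lost = 0.1714.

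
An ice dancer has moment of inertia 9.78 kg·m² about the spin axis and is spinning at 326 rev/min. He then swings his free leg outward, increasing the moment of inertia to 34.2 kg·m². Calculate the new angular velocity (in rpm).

ω₂ ≈ 93.2 rpm

No external torque acts about the spin axis, so angular momentum is conserved.
ω₂ = I₁ω₁ / I₂ = (9.780)(326 rpm) / (34.20) = 93.22 rpm.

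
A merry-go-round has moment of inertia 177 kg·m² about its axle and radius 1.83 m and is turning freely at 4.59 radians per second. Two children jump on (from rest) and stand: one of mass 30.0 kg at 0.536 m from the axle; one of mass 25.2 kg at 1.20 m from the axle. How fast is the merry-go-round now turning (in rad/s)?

The added mass arrives with no angular momentum about the axle, and any external torque about the axle is negligible, so the system's angular momentum is conserved.
Added inertia Σmr² = (30.0)(0.536)² + (25.2)(1.20)² = 44.91 kg·m²; I_f = 177.0 + 44.91 = 221.9 kg·m².
ω_f = I_p ω_i / I_f = (177.0)(4.59) / 221.9 = 3.661 rad/s.

ω_f ≈ 3.66 rad/s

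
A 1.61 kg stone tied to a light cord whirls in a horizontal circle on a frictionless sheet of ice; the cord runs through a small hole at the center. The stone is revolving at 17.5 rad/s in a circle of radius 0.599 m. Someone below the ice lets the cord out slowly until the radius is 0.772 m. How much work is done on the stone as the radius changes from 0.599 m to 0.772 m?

W ≈ -35.2 J

No torque about the axis ⇒ m r₁² ω₁ = m r₂² ω₂.
ω₂ = ω₁ (r₁/r₂)² = (17.5)(0.599/0.772)² = 10.54 rad/s.
W = ΔKE = ½m(v₂² − v₁²) = -35.20 J.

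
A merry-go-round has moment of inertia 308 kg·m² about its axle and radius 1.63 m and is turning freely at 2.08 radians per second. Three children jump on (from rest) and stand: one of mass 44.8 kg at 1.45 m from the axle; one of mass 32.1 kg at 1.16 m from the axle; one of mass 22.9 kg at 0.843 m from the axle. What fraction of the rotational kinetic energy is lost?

fraction ≈ 0.333

No external torque acts about the axle; L_before = L_after.
Added inertia Σmr² = (44.8)(1.45)² + (32.1)(1.16)² + (22.9)(0.843)² = 153.7 kg·m²; I_f = 308.0 + 153.7 = 461.7 kg·m².
ω_f = I_p ω_i / I_f = (308.0)(2.08) / 461.7 = 1.388 rad/s.
KE_i = ½(308.0)(2.080 rad/s)² = 666.3 J; KE_f = ½(461.7)(1.388)² = 444.5 J.
Fraction lost = 0.3328.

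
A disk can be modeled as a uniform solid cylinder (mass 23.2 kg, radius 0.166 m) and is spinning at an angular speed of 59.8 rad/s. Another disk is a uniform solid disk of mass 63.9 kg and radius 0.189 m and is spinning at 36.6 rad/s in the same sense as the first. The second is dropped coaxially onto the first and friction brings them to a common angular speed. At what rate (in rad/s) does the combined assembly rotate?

|ω_f| ≈ 41.7 rad/s

No external torque acts about the common axis, so total angular momentum is conserved.
Moments of inertia: I_A = ½(23.2)(0.166)² = 0.3196 kg·m²; I_B = ½(63.9)(0.189)² = 1.141 kg·m².
Taking A's sense as positive: L = (0.3196)(59.8) + (1.141)(36.6) = 60.89 kg·m²·rad/s.
Combined I = 0.3196 + 1.141 = 1.461 kg·m².
ω_f = L / I = 60.89 / 1.461 = 41.68 rad/s.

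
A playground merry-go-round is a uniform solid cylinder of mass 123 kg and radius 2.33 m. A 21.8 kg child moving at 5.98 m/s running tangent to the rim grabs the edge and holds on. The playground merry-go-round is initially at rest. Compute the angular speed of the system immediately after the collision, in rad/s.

The axle reaction passes through the axle and exerts no torque about it; angular momentum about the axle is conserved through the impact.
I_p = ½(123)(2.33)² = 333.9 kg·m². Taking the sense of the child's angular momentum as positive, L_{child} = m v R = (21.8)(5.98)(2.33) = 303.7 kg·m²/s.
L_i = 0 + 303.7 = 303.7 kg·m²/s.
After sticking, I_f = I_p + m R² = 333.9 + (21.8)(2.33)² = 452.2 kg·m².
ω_f = L_i / I_f = 303.7 / 452.2 = 0.6717 rad/s.

|ω_f| ≈ 0.672 rad/s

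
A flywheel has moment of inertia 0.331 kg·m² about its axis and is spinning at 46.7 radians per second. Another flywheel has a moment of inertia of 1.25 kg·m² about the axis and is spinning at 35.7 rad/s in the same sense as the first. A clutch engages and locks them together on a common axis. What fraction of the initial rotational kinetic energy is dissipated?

No external torque acts about the common axis, so total angular momentum is conserved.
Taking A's sense as positive: L = (0.3310)(46.7) + (1.250)(35.7) = 60.08 kg·m²·rad/s.
Combined I = 0.3310 + 1.250 = 1.581 kg·m².
ω_f = L / I = 60.08 / 1.581 = 38.00 rad/s.
KE_i = ½ΣIω² = 1157 J; KE_f = ½(1.581)(38.00)² = 1142 J.
Fraction dissipated = (KE_i − KE_f)/KE_i = 0.01368.

fraction ≈ 0.0137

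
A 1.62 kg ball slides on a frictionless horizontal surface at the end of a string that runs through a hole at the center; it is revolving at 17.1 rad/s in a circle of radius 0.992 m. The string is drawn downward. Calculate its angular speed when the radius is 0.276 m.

ω₂ ≈ 221 rad/s

No torque about the axis ⇒ m r₁² ω₁ = m r₂² ω₂.
ω₂ = ω₁ (r₁/r₂)² = (17.1)(0.992/0.276)² = 220.9 rad/s.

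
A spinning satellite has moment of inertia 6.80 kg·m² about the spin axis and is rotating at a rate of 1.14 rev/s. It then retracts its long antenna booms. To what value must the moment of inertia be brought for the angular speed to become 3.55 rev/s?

I₂ ≈ 2.18 kg·m²

Angular momentum about the spin axis is conserved since the torque about it is zero.
I₂ = I₁ω₁ / ω₂ = (6.80)(1.14) / (3.55) = 2.184 kg·m².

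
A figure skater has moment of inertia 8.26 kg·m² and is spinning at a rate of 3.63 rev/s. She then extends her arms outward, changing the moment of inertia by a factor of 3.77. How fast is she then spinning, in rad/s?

Angular momentum about the spin axis is conserved since the torque about it is zero.
I₂ = 3.77 × 8.26 = 31.14 kg·m².
ω₂ = I₁ω₁ / I₂ = (8.260)(3.63 rev/s) / (31.14) = 0.9629 rev/s = 6.050 rad/s.

ω₂ ≈ 6.05 rad/s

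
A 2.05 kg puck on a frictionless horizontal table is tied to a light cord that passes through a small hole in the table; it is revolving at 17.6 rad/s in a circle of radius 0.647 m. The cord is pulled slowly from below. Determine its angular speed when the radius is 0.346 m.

ω₂ ≈ 61.5 rad/s

The constraining force is radial, so m r² ω about the center is conserved.
ω₂ = ω₁ (r₁/r₂)² = (17.6)(0.647/0.346)² = 61.54 rad/s.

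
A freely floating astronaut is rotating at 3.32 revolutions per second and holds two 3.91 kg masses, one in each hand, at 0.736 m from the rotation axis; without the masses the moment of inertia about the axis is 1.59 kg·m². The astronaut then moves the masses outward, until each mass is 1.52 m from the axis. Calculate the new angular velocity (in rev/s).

ω₂ ≈ 0.984 rev/s

No external torque acts about the spin axis, so angular momentum is conserved.
I₁ = 1.59 + 2(3.91)(0.736)² = 5.826 kg·m²; I₂ = 1.59 + 2(3.91)(1.52)² = 19.66 kg·m².
ω₂ = I₁ω₁ / I₂ = (5.826)(3.32 rev/s) / (19.66) = 0.9840 rev/s.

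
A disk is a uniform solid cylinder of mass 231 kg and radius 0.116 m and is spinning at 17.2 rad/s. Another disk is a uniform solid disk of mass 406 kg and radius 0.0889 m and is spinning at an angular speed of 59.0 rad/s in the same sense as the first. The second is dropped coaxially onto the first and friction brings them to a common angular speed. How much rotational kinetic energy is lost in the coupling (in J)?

ΔKE lost ≈ 690 J

The coupling torques are internal; angular momentum about the shared axis is conserved.
Moments of inertia: I_A = ½(231)(0.116)² = 1.554 kg·m²; I_B = ½(406)(0.0889)² = 1.604 kg·m².
Taking A's sense as positive: L = (1.554)(17.2) + (1.604)(59.0) = 121.4 kg·m²·rad/s.
Combined I = 1.554 + 1.604 = 3.159 kg·m².
ω_f = L / I = 121.4 / 3.159 = 38.43 rad/s.
KE_i = ½ΣIω² = 3022 J; KE_f = ½(3.159)(38.43)² = 2333 J.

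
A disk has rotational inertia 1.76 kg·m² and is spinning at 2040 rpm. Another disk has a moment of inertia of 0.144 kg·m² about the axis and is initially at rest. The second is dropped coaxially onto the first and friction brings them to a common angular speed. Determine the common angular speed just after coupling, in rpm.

The coupling torques are internal; angular momentum about the shared axis is conserved.
Taking A's sense as positive: L = (1.760)(2040) = 3590 kg·m²·rpm.
Combined I = 1.760 + 0.1440 = 1.904 kg·m².
ω_f = L / I = 3590 / 1.904 = 1886 rpm.

|ω_f| ≈ 1890 rpm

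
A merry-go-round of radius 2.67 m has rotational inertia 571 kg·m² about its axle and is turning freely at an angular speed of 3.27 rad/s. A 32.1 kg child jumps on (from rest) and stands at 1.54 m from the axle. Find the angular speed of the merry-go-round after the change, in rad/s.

The added mass arrives with no angular momentum about the axle, and any external torque about the axle is negligible, so the system's angular momentum is conserved.
Added inertia Σmr² = (32.1)(1.54)² = 76.13 kg·m²; I_f = 571.0 + 76.13 = 647.1 kg·m².
ω_f = I_p ω_i / I_f = (571.0)(3.27) / 647.1 = 2.885 rad/s.

ω_f ≈ 2.89 rad/s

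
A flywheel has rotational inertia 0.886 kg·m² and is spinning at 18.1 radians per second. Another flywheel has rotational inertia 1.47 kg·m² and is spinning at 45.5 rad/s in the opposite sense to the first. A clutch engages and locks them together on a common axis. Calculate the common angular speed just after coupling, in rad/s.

|ω_f| ≈ 21.6 rad/s

The coupling torques are internal; angular momentum about the shared axis is conserved.
Taking A's sense as positive: L = (0.8860)(18.1) − (1.470)(45.5) = -50.85 kg·m²·rad/s.
Combined I = 0.8860 + 1.470 = 2.356 kg·m².
ω_f = L / I = -50.85 / 2.356 = -21.58 rad/s.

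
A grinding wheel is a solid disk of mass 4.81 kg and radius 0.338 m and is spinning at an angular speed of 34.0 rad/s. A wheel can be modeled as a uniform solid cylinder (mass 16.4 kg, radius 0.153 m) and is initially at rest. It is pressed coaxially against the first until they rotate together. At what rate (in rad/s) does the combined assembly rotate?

|ω_f| ≈ 20.0 rad/s

No external torque acts about the common axis, so total angular momentum is conserved.
Moments of inertia: I_A = ½(4.81)(0.338)² = 0.2748 kg·m²; I_B = ½(16.4)(0.153)² = 0.1920 kg·m².
Taking A's sense as positive: L = (0.2748)(34.0) = 9.342 kg·m²·rad/s.
Combined I = 0.2748 + 0.1920 = 0.4667 kg·m².
ω_f = L / I = 9.342 / 0.4667 = 20.02 rad/s.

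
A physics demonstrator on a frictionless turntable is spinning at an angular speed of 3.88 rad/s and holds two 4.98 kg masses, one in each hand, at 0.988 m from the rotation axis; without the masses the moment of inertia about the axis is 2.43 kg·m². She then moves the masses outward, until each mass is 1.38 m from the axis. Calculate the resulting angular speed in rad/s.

With no external torque about the axis, L is conserved: I₁ω₁ = I₂ω₂.
I₁ = 2.43 + 2(4.98)(0.988)² = 12.15 kg·m²; I₂ = 2.43 + 2(4.98)(1.38)² = 21.40 kg·m².
ω₂ = I₁ω₁ / I₂ = (12.15)(3.88 rad/s) / (21.40) = 2.204 rad/s.

ω₂ ≈ 2.20 rad/s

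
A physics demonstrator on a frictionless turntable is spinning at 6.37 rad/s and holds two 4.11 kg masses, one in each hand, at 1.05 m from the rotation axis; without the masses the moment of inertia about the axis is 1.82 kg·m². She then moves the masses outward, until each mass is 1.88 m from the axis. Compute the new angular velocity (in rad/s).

No external torque acts about the spin axis, so angular momentum is conserved.
I₁ = 1.82 + 2(4.11)(1.05)² = 10.88 kg·m²; I₂ = 1.82 + 2(4.11)(1.88)² = 30.87 kg·m².
ω₂ = I₁ω₁ / I₂ = (10.88)(6.37 rad/s) / (30.87) = 2.245 rad/s.

ω₂ ≈ 2.25 rad/s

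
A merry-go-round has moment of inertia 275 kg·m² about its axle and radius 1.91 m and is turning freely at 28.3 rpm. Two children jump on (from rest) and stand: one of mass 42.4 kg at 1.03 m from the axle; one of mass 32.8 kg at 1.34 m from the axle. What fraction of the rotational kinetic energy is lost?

The added mass arrives with no angular momentum about the axle, and any external torque about the axle is negligible, so the system's angular momentum is conserved.
Added inertia Σmr² = (42.4)(1.03)² + (32.8)(1.34)² = 103.9 kg·m²; I_f = 275.0 + 103.9 = 378.9 kg·m².
ω_f = I_p ω_i / I_f = (275.0)(28.3) / 378.9 = 20.54 rpm.
KE_i = ½(275.0)(2.964 rad/s)² = 1208 J; KE_f = ½(378.9)(2.151)² = 876.5 J.
Fraction lost = 0.2742.

fraction ≈ 0.274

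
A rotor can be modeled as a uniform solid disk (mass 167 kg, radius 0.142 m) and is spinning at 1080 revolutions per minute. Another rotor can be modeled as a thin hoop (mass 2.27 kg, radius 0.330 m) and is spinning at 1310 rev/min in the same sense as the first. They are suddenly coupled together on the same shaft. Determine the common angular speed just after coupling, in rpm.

No external torque acts about the common axis, so total angular momentum is conserved.
Moments of inertia: I_A = ½(167)(0.142)² = 1.684 kg·m²; I_B = (2.27)(0.330)² = 0.2472 kg·m².
Taking A's sense as positive: L = (1.684)(1080) + (0.2472)(1310) = 2142 kg·m²·rpm.
Combined I = 1.684 + 0.2472 = 1.931 kg·m².
ω_f = L / I = 2142 / 1.931 = 1109 rpm.

|ω_f| ≈ 1110 rpm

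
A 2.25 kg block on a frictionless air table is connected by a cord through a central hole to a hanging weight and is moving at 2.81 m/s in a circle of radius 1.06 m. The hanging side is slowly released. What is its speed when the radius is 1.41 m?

v₂ ≈ 2.11 m/s

Central (radial) force ⇒ zero torque about the center ⇒ m v r is constant.
v₂ = v₁ r₁ / r₂ = (2.81)(1.06) / (1.41) = 2.112 m/s.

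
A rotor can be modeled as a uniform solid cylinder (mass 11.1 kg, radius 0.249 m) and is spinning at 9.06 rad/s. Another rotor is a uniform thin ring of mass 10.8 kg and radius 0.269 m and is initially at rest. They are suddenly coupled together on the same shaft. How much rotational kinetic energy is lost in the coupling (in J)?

No external torque acts about the common axis, so total angular momentum is conserved.
Moments of inertia: I_A = ½(11.1)(0.249)² = 0.3441 kg·m²; I_B = (10.8)(0.269)² = 0.7815 kg·m².
Taking A's sense as positive: L = (0.3441)(9.06) = 3.118 kg·m²·rad/s.
Combined I = 0.3441 + 0.7815 = 1.126 kg·m².
ω_f = L / I = 3.118 / 1.126 = 2.770 rad/s.
KE_i = ½ΣIω² = 14.12 J; KE_f = ½(1.126)(2.770)² = 4.317 J.

ΔKE lost ≈ 9.81 J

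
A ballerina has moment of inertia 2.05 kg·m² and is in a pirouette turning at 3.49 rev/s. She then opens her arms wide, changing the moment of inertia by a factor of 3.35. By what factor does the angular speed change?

ω₂/ω₁ ≈ 0.299

Angular momentum about the spin axis is conserved since the torque about it is zero.
I₂ = 3.35 × 2.05 = 6.867 kg·m².
ω₂/ω₁ = I₁/I₂ = 2.050 / 6.867 = 0.2985.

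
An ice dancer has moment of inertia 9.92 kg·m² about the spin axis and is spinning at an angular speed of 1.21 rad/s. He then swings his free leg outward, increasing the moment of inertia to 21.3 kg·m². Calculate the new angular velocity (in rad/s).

No external torque acts about the spin axis, so angular momentum is conserved.
ω₂ = I₁ω₁ / I₂ = (9.920)(1.21 rad/s) / (21.30) = 0.5635 rad/s.

ω₂ ≈ 0.564 rad/s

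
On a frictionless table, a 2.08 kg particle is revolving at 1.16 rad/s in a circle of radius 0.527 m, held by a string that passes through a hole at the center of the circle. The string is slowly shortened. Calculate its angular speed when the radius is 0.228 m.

The constraining force is radial, so m r² ω about the center is conserved.
ω₂ = ω₁ (r₁/r₂)² = (1.16)(0.527/0.228)² = 6.197 rad/s.

ω₂ ≈ 6.20 rad/s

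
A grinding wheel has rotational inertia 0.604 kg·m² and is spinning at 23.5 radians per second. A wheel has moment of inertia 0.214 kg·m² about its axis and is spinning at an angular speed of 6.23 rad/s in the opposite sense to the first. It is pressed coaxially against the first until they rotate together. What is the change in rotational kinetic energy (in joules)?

No external torque acts about the common axis, so total angular momentum is conserved.
Taking A's sense as positive: L = (0.6040)(23.5) − (0.2140)(6.23) = 12.86 kg·m²·rad/s.
Combined I = 0.6040 + 0.2140 = 0.8180 kg·m².
ω_f = L / I = 12.86 / 0.8180 = 15.72 rad/s.
KE_i = ½ΣIω² = 170.9 J; KE_f = ½(0.8180)(15.72)² = 101.1 J.

ΔKE ≈ -69.8 J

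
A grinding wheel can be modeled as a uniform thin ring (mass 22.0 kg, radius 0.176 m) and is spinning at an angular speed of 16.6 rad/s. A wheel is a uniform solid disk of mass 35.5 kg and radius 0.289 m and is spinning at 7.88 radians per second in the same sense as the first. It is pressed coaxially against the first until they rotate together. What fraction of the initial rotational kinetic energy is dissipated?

No external torque acts about the common axis, so total angular momentum is conserved.
Moments of inertia: I_A = (22.0)(0.176)² = 0.6815 kg·m²; I_B = ½(35.5)(0.289)² = 1.482 kg·m².
Taking A's sense as positive: L = (0.6815)(16.6) + (1.482)(7.88) = 22.99 kg·m²·rad/s.
Combined I = 0.6815 + 1.482 = 2.164 kg·m².
ω_f = L / I = 22.99 / 2.164 = 10.63 rad/s.
KE_i = ½ΣIω² = 139.9 J; KE_f = ½(2.164)(10.63)² = 122.2 J.
Fraction dissipated = (KE_i − KE_f)/KE_i = 0.1269.

fraction ≈ 0.127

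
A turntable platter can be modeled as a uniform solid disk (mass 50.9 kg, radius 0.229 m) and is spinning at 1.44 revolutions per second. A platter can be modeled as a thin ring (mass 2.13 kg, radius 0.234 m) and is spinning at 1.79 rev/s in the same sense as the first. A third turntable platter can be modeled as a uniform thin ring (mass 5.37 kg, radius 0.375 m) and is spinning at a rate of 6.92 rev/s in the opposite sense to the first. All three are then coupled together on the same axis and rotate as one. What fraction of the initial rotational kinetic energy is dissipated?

fraction ≈ 0.890

No external torque acts about the common axis, so total angular momentum is conserved.
Moments of inertia: I_A = ½(50.9)(0.229)² = 1.335 kg·m²; I_B = (2.13)(0.234)² = 0.1166 kg·m²; I_C = (5.37)(0.375)² = 0.7552 kg·m².
Taking A's sense as positive: L = (1.335)(1.44) + (0.1166)(1.79) − (0.7552)(6.92) = -3.095 kg·m²·rev/s.
Combined I = 1.335 + 0.1166 + 0.7552 = 2.206 kg·m².
ω_f = L / I = -3.095 / 2.206 = -1.403 rev/s.
KE_i = ½ΣIω² = 775.8 J; KE_f = ½(2.206)(8.814)² = 85.70 J.
Fraction dissipated = (KE_i − KE_f)/KE_i = 0.8895.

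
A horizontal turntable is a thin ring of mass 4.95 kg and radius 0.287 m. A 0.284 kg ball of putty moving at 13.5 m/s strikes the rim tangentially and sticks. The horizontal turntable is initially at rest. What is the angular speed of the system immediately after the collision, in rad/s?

|ω_f| ≈ 2.55 rad/s

The axle reaction passes through the axle and exerts no torque about it; angular momentum about the axle is conserved through the impact.
I_p = (4.95)(0.287)² = 0.4077 kg·m². Taking the sense of the ball of putty's angular momentum as positive, L_{ball} = m v R = (0.284)(13.5)(0.287) = 1.100 kg·m²/s.
L_i = 0 + 1.100 = 1.100 kg·m²/s.
After sticking, I_f = I_p + m R² = 0.4077 + (0.284)(0.287)² = 0.4311 kg·m².
ω_f = L_i / I_f = 1.100 / 0.4311 = 2.552 rad/s.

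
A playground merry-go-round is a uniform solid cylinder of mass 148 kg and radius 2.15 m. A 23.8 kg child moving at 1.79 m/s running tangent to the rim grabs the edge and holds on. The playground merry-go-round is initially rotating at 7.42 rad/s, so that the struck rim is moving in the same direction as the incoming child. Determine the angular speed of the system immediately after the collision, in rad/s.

|ω_f| ≈ 5.82 rad/s

About the axle the impulsive forces during the collision are internal, so angular momentum about that axis is conserved.
I_p = ½(148)(2.15)² = 342.1 kg·m². Taking the sense of the child's angular momentum as positive, L_{child} = m v R = (23.8)(1.79)(2.15) = 91.59 kg·m²/s.
L_i = +I_p ω_p + m v R = +(342.1)(7.42) + 91.59 = 2630 kg·m²/s.
After sticking, I_f = I_p + m R² = 342.1 + (23.8)(2.15)² = 452.1 kg·m².
ω_f = L_i / I_f = 2630 / 452.1 = 5.817 rad/s.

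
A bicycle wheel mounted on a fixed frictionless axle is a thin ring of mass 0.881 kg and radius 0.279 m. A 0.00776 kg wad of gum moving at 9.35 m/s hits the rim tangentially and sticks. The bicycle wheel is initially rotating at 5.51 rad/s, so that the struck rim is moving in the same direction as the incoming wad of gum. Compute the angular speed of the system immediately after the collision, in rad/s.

The axle reaction passes through the axle and exerts no torque about it; angular momentum about the axle is conserved through the impact.
I_p = (0.881)(0.279)² = 0.06858 kg·m². Taking the sense of the wad of gum's angular momentum as positive, L_{wad} = m v R = (0.00776)(9.35)(0.279) = 0.02024 kg·m²/s.
L_i = +I_p ω_p + m v R = +(0.06858)(5.51) + 0.02024 = 0.3981 kg·m²/s.
After sticking, I_f = I_p + m R² = 0.06858 + (0.00776)(0.279)² = 0.06918 kg·m².
ω_f = L_i / I_f = 0.3981 / 0.06918 = 5.754 rad/s.

|ω_f| ≈ 5.75 rad/s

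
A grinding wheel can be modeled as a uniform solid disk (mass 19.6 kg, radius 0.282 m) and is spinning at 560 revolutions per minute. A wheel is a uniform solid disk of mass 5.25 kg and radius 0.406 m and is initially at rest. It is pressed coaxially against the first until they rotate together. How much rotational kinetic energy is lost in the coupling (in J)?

ΔKE lost ≈ 478 J

No external torque acts about the common axis, so total angular momentum is conserved.
Moments of inertia: I_A = ½(19.6)(0.282)² = 0.7793 kg·m²; I_B = ½(5.25)(0.406)² = 0.4327 kg·m².
Taking A's sense as positive: L = (0.7793)(560) = 436.4 kg·m²·rpm.
Combined I = 0.7793 + 0.4327 = 1.212 kg·m².
ω_f = L / I = 436.4 / 1.212 = 360.1 rpm.
KE_i = ½ΣIω² = 1340 J; KE_f = ½(1.212)(37.71)² = 861.7 J.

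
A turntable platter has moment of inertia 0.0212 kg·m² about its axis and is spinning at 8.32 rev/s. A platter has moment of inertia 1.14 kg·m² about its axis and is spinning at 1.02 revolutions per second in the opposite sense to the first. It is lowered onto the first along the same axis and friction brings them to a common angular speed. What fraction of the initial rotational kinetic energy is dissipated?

fraction ≈ 0.684

No external torque acts about the common axis, so total angular momentum is conserved.
Taking A's sense as positive: L = (0.02120)(8.32) − (1.140)(1.02) = -0.9864 kg·m²·rev/s.
Combined I = 0.02120 + 1.140 = 1.161 kg·m².
ω_f = L / I = -0.9864 / 1.161 = -0.8495 rev/s.
KE_i = ½ΣIω² = 52.38 J; KE_f = ½(1.161)(5.337)² = 16.54 J.
Fraction dissipated = (KE_i − KE_f)/KE_i = 0.6842.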